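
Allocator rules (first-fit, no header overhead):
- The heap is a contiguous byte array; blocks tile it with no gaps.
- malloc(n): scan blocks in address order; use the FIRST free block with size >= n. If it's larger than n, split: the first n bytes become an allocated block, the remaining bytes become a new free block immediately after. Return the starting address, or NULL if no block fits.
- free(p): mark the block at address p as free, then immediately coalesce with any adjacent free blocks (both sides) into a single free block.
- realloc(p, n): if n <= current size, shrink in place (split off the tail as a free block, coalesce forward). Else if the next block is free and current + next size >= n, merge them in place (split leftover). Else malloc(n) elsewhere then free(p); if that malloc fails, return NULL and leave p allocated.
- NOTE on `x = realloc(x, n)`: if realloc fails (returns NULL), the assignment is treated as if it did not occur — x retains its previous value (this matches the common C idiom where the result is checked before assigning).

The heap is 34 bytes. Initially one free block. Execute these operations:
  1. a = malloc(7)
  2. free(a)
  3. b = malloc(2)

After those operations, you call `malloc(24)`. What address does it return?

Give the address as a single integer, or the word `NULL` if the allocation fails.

Op 1: a = malloc(7) -> a = 0; heap: [0-6 ALLOC][7-33 FREE]
Op 2: free(a) -> (freed a); heap: [0-33 FREE]
Op 3: b = malloc(2) -> b = 0; heap: [0-1 ALLOC][2-33 FREE]
malloc(24): first-fit scan over [0-1 ALLOC][2-33 FREE] -> 2

Answer: 2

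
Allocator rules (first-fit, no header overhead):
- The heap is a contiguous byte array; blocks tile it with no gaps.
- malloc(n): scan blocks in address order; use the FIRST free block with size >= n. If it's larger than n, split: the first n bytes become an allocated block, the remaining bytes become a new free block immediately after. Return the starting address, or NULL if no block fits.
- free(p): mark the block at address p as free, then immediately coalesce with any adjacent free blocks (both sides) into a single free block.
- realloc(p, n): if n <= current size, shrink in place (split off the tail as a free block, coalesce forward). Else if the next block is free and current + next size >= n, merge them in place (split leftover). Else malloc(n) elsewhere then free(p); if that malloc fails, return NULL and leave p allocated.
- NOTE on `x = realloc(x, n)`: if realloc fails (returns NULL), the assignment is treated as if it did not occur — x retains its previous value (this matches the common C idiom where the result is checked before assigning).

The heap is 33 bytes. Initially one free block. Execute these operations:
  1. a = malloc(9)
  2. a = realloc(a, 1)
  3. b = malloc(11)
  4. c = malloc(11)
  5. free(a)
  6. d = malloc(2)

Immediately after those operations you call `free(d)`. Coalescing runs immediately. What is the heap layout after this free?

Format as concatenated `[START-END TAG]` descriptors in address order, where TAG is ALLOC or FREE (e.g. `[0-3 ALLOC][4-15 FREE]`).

Answer: [0-0 FREE][1-11 ALLOC][12-22 ALLOC][23-32 FREE]

Derivation:
Op 1: a = malloc(9) -> a = 0; heap: [0-8 ALLOC][9-32 FREE]
Op 2: a = realloc(a, 1) -> a = 0; heap: [0-0 ALLOC][1-32 FREE]
Op 3: b = malloc(11) -> b = 1; heap: [0-0 ALLOC][1-11 ALLOC][12-32 FREE]
Op 4: c = malloc(11) -> c = 12; heap: [0-0 ALLOC][1-11 ALLOC][12-22 ALLOC][23-32 FREE]
Op 5: free(a) -> (freed a); heap: [0-0 FREE][1-11 ALLOC][12-22 ALLOC][23-32 FREE]
Op 6: d = malloc(2) -> d = 23; heap: [0-0 FREE][1-11 ALLOC][12-22 ALLOC][23-24 ALLOC][25-32 FREE]
free(d): d = 23 -> block [23-24 ALLOC]; mark free, coalesce with adjacent free neighbors -> [0-0 FREE][1-11 ALLOC][12-22 ALLOC][23-32 FREE]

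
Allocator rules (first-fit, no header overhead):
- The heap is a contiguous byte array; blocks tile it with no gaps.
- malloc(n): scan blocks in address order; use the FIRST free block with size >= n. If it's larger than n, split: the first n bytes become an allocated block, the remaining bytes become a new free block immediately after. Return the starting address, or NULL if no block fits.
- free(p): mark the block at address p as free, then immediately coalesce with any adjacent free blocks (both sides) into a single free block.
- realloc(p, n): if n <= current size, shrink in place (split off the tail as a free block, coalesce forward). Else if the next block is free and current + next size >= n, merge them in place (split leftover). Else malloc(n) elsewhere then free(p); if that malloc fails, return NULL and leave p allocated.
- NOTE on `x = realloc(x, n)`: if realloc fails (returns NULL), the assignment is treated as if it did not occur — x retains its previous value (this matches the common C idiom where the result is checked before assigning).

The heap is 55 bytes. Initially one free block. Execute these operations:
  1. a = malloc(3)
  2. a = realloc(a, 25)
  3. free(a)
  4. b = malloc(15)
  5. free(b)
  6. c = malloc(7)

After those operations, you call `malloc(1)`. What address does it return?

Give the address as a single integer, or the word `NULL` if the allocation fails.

Op 1: a = malloc(3) -> a = 0; heap: [0-2 ALLOC][3-54 FREE]
Op 2: a = realloc(a, 25) -> a = 0; heap: [0-24 ALLOC][25-54 FREE]
Op 3: free(a) -> (freed a); heap: [0-54 FREE]
Op 4: b = malloc(15) -> b = 0; heap: [0-14 ALLOC][15-54 FREE]
Op 5: free(b) -> (freed b); heap: [0-54 FREE]
Op 6: c = malloc(7) -> c = 0; heap: [0-6 ALLOC][7-54 FREE]
malloc(1): first-fit scan over [0-6 ALLOC][7-54 FREE] -> 7

Answer: 7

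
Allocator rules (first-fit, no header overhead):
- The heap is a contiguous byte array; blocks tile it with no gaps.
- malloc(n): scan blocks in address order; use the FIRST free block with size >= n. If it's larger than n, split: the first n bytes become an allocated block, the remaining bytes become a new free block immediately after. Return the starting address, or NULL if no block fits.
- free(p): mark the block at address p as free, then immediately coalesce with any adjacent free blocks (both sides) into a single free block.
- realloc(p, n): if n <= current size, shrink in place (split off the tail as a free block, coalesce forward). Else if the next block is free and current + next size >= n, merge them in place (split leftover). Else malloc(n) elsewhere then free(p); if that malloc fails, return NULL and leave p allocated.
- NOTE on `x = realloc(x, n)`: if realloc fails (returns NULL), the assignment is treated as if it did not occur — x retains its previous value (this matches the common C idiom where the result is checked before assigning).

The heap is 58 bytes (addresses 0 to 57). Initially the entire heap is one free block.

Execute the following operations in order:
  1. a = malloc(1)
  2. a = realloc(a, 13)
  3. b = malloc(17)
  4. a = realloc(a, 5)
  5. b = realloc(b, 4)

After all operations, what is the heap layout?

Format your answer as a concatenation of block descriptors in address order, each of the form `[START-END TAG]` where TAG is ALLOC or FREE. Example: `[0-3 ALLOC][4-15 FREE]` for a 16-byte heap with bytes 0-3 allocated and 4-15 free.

Answer: [0-4 ALLOC][5-12 FREE][13-16 ALLOC][17-57 FREE]

Derivation:
Op 1: a = malloc(1) -> a = 0; heap: [0-0 ALLOC][1-57 FREE]
Op 2: a = realloc(a, 13) -> a = 0; heap: [0-12 ALLOC][13-57 FREE]
Op 3: b = malloc(17) -> b = 13; heap: [0-12 ALLOC][13-29 ALLOC][30-57 FREE]
Op 4: a = realloc(a, 5) -> a = 0; heap: [0-4 ALLOC][5-12 FREE][13-29 ALLOC][30-57 FREE]
Op 5: b = realloc(b, 4) -> b = 13; heap: [0-4 ALLOC][5-12 FREE][13-16 ALLOC][17-57 FREE]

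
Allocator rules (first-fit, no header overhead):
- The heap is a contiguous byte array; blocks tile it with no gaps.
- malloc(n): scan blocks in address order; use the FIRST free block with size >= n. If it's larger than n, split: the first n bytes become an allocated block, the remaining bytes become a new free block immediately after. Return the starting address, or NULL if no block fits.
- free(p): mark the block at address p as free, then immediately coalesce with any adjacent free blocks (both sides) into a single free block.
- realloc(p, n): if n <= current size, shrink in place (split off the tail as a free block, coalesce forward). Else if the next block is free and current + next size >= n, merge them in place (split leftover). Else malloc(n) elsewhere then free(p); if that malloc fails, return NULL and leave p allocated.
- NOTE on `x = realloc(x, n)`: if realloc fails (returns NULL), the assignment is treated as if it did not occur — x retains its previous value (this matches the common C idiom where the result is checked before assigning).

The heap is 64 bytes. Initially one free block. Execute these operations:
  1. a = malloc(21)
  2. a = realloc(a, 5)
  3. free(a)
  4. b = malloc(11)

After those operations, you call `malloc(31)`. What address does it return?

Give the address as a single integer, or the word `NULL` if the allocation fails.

Op 1: a = malloc(21) -> a = 0; heap: [0-20 ALLOC][21-63 FREE]
Op 2: a = realloc(a, 5) -> a = 0; heap: [0-4 ALLOC][5-63 FREE]
Op 3: free(a) -> (freed a); heap: [0-63 FREE]
Op 4: b = malloc(11) -> b = 0; heap: [0-10 ALLOC][11-63 FREE]
malloc(31): first-fit scan over [0-10 ALLOC][11-63 FREE] -> 11

Answer: 11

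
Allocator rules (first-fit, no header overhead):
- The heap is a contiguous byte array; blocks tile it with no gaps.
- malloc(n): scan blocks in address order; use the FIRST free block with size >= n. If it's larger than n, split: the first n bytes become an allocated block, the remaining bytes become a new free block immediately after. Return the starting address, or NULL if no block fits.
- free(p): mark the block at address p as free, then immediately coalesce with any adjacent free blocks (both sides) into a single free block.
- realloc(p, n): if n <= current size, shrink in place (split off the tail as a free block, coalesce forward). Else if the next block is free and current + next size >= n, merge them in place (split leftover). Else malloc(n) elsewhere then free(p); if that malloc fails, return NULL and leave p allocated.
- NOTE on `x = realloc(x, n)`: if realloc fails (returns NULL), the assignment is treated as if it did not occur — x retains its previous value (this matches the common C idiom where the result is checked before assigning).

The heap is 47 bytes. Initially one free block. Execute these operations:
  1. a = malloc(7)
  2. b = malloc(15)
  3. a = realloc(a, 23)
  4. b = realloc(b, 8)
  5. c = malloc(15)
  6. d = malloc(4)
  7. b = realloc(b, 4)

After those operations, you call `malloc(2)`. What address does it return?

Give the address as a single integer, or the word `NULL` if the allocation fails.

Answer: 4

Derivation:
Op 1: a = malloc(7) -> a = 0; heap: [0-6 ALLOC][7-46 FREE]
Op 2: b = malloc(15) -> b = 7; heap: [0-6 ALLOC][7-21 ALLOC][22-46 FREE]
Op 3: a = realloc(a, 23) -> a = 22; heap: [0-6 FREE][7-21 ALLOC][22-44 ALLOC][45-46 FREE]
Op 4: b = realloc(b, 8) -> b = 7; heap: [0-6 FREE][7-14 ALLOC][15-21 FREE][22-44 ALLOC][45-46 FREE]
Op 5: c = malloc(15) -> c = NULL; heap: [0-6 FREE][7-14 ALLOC][15-21 FREE][22-44 ALLOC][45-46 FREE]
Op 6: d = malloc(4) -> d = 0; heap: [0-3 ALLOC][4-6 FREE][7-14 ALLOC][15-21 FREE][22-44 ALLOC][45-46 FREE]
Op 7: b = realloc(b, 4) -> b = 7; heap: [0-3 ALLOC][4-6 FREE][7-10 ALLOC][11-21 FREE][22-44 ALLOC][45-46 FREE]
malloc(2): first-fit scan over [0-3 ALLOC][4-6 FREE][7-10 ALLOC][11-21 FREE][22-44 ALLOC][45-46 FREE] -> 4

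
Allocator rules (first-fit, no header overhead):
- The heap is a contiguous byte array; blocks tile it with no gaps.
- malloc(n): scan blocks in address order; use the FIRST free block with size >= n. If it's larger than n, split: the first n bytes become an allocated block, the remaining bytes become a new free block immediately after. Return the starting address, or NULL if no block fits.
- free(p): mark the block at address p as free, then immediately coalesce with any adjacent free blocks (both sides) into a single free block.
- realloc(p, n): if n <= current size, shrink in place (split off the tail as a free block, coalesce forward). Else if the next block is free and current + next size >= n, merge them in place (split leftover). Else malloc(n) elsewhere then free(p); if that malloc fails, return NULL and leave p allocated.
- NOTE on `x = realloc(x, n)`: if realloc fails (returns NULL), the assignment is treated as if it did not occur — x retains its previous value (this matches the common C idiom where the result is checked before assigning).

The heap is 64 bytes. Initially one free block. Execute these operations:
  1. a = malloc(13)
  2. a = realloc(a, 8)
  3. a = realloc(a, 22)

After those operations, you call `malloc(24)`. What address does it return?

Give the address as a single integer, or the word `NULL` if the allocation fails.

Answer: 22

Derivation:
Op 1: a = malloc(13) -> a = 0; heap: [0-12 ALLOC][13-63 FREE]
Op 2: a = realloc(a, 8) -> a = 0; heap: [0-7 ALLOC][8-63 FREE]
Op 3: a = realloc(a, 22) -> a = 0; heap: [0-21 ALLOC][22-63 FREE]
malloc(24): first-fit scan over [0-21 ALLOC][22-63 FREE] -> 22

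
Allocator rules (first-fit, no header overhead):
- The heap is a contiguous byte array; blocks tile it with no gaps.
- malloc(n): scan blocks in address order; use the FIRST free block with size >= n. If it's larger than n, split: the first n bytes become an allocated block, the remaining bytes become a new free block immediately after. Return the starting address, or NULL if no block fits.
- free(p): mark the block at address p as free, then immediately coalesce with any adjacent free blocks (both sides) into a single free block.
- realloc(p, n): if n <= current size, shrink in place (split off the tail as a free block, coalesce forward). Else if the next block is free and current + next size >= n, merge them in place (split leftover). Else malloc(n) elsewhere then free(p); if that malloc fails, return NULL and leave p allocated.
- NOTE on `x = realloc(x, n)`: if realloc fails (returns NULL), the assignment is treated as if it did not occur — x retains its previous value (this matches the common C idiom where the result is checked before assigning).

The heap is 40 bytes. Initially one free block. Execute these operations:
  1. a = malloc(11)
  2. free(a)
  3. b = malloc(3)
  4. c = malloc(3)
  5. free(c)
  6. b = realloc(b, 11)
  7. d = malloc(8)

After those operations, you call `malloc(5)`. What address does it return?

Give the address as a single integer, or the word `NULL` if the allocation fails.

Answer: 19

Derivation:
Op 1: a = malloc(11) -> a = 0; heap: [0-10 ALLOC][11-39 FREE]
Op 2: free(a) -> (freed a); heap: [0-39 FREE]
Op 3: b = malloc(3) -> b = 0; heap: [0-2 ALLOC][3-39 FREE]
Op 4: c = malloc(3) -> c = 3; heap: [0-2 ALLOC][3-5 ALLOC][6-39 FREE]
Op 5: free(c) -> (freed c); heap: [0-2 ALLOC][3-39 FREE]
Op 6: b = realloc(b, 11) -> b = 0; heap: [0-10 ALLOC][11-39 FREE]
Op 7: d = malloc(8) -> d = 11; heap: [0-10 ALLOC][11-18 ALLOC][19-39 FREE]
malloc(5): first-fit scan over [0-10 ALLOC][11-18 ALLOC][19-39 FREE] -> 19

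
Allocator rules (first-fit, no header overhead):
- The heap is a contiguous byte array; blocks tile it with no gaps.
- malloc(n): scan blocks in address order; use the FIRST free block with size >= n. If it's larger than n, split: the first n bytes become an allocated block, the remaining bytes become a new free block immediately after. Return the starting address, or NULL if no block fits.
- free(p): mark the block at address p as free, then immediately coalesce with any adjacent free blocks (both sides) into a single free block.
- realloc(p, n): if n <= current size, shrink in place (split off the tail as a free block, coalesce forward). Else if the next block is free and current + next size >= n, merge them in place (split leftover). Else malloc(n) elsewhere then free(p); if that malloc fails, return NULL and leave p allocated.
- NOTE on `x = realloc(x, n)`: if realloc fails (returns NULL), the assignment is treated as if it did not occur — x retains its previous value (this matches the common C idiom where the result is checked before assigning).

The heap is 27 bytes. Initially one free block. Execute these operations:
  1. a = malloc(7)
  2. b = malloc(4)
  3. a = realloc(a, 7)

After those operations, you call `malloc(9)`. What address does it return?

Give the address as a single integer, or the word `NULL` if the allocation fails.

Op 1: a = malloc(7) -> a = 0; heap: [0-6 ALLOC][7-26 FREE]
Op 2: b = malloc(4) -> b = 7; heap: [0-6 ALLOC][7-10 ALLOC][11-26 FREE]
Op 3: a = realloc(a, 7) -> a = 0; heap: [0-6 ALLOC][7-10 ALLOC][11-26 FREE]
malloc(9): first-fit scan over [0-6 ALLOC][7-10 ALLOC][11-26 FREE] -> 11

Answer: 11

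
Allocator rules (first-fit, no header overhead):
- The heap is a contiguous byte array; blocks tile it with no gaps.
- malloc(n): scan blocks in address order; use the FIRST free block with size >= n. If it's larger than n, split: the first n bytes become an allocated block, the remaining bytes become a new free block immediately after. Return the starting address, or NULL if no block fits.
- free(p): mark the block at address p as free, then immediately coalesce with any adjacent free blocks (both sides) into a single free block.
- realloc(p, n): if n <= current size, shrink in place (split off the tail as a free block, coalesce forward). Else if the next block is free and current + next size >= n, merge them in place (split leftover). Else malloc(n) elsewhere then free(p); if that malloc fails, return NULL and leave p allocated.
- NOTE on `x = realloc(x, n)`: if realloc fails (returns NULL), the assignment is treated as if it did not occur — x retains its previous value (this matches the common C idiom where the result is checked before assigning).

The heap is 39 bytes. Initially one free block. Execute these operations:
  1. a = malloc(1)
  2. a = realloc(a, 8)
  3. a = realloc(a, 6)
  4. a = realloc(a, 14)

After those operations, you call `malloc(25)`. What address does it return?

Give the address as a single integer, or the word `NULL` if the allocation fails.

Answer: 14

Derivation:
Op 1: a = malloc(1) -> a = 0; heap: [0-0 ALLOC][1-38 FREE]
Op 2: a = realloc(a, 8) -> a = 0; heap: [0-7 ALLOC][8-38 FREE]
Op 3: a = realloc(a, 6) -> a = 0; heap: [0-5 ALLOC][6-38 FREE]
Op 4: a = realloc(a, 14) -> a = 0; heap: [0-13 ALLOC][14-38 FREE]
malloc(25): first-fit scan over [0-13 ALLOC][14-38 FREE] -> 14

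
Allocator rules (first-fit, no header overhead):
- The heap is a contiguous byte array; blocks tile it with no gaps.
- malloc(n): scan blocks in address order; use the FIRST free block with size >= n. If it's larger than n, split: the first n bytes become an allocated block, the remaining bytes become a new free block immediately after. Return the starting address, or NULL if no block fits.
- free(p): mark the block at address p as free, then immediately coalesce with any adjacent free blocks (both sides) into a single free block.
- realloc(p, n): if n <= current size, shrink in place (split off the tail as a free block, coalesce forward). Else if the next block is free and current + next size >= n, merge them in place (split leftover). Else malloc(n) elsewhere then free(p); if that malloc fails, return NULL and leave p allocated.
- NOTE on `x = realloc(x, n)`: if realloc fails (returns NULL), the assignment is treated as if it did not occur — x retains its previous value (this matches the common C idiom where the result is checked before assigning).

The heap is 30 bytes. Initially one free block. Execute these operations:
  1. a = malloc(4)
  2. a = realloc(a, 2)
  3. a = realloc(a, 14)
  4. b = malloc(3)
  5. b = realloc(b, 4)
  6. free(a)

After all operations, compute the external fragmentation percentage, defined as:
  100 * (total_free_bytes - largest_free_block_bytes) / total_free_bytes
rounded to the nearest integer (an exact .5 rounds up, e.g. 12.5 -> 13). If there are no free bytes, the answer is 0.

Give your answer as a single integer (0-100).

Op 1: a = malloc(4) -> a = 0; heap: [0-3 ALLOC][4-29 FREE]
Op 2: a = realloc(a, 2) -> a = 0; heap: [0-1 ALLOC][2-29 FREE]
Op 3: a = realloc(a, 14) -> a = 0; heap: [0-13 ALLOC][14-29 FREE]
Op 4: b = malloc(3) -> b = 14; heap: [0-13 ALLOC][14-16 ALLOC][17-29 FREE]
Op 5: b = realloc(b, 4) -> b = 14; heap: [0-13 ALLOC][14-17 ALLOC][18-29 FREE]
Op 6: free(a) -> (freed a); heap: [0-13 FREE][14-17 ALLOC][18-29 FREE]
Free blocks: [14 12] total_free=26 largest=14 -> 100*(26-14)/26 = 1200/26 ≈ 46.154 -> rounds to 46

Answer: 46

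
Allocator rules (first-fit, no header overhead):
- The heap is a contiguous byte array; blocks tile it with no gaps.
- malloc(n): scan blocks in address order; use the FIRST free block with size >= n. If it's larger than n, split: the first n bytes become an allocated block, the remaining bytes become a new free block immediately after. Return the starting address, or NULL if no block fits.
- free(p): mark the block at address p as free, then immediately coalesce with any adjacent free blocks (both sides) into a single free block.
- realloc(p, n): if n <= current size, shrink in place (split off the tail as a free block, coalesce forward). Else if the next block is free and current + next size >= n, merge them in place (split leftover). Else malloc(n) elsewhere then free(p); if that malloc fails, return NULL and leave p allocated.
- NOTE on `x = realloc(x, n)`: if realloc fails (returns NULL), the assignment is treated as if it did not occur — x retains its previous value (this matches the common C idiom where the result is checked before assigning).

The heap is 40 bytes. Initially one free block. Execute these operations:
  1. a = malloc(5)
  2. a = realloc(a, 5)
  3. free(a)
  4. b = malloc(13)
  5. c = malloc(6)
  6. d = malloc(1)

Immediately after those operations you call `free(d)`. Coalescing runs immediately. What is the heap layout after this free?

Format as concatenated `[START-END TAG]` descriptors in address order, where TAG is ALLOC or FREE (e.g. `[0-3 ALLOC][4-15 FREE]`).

Op 1: a = malloc(5) -> a = 0; heap: [0-4 ALLOC][5-39 FREE]
Op 2: a = realloc(a, 5) -> a = 0; heap: [0-4 ALLOC][5-39 FREE]
Op 3: free(a) -> (freed a); heap: [0-39 FREE]
Op 4: b = malloc(13) -> b = 0; heap: [0-12 ALLOC][13-39 FREE]
Op 5: c = malloc(6) -> c = 13; heap: [0-12 ALLOC][13-18 ALLOC][19-39 FREE]
Op 6: d = malloc(1) -> d = 19; heap: [0-12 ALLOC][13-18 ALLOC][19-19 ALLOC][20-39 FREE]
free(d): d = 19 -> block [19-19 ALLOC]; mark free, coalesce with adjacent free neighbors -> [0-12 ALLOC][13-18 ALLOC][19-39 FREE]

Answer: [0-12 ALLOC][13-18 ALLOC][19-39 FREE]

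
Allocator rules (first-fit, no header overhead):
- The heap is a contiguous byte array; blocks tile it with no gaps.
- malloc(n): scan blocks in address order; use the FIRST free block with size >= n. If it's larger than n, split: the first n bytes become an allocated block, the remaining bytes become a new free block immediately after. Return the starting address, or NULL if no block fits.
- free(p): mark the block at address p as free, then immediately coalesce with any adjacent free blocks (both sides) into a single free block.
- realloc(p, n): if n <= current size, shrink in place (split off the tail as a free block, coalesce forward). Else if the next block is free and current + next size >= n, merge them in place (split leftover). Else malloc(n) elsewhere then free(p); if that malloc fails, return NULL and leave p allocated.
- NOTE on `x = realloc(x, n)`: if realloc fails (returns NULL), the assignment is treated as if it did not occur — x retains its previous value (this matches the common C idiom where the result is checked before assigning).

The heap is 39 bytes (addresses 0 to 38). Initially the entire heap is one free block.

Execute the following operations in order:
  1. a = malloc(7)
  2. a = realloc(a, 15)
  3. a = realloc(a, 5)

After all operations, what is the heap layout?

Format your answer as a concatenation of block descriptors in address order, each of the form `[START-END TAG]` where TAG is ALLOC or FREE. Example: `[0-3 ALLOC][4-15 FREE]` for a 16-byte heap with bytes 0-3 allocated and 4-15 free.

Answer: [0-4 ALLOC][5-38 FREE]

Derivation:
Op 1: a = malloc(7) -> a = 0; heap: [0-6 ALLOC][7-38 FREE]
Op 2: a = realloc(a, 15) -> a = 0; heap: [0-14 ALLOC][15-38 FREE]
Op 3: a = realloc(a, 5) -> a = 0; heap: [0-4 ALLOC][5-38 FREE]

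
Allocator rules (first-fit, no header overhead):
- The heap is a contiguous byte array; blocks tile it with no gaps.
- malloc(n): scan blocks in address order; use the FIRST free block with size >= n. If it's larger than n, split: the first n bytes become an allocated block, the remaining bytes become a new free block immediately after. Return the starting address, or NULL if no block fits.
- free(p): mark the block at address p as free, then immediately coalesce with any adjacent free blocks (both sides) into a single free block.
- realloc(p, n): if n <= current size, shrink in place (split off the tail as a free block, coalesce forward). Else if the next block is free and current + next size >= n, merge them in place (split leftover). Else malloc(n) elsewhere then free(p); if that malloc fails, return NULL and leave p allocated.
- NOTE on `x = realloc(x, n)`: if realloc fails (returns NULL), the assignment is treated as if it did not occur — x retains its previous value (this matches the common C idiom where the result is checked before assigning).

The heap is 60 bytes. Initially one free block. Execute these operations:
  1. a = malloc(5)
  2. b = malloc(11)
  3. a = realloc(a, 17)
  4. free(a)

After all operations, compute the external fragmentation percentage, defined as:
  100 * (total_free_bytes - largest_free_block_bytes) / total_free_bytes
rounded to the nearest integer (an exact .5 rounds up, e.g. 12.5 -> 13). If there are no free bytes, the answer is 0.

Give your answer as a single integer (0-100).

Answer: 10

Derivation:
Op 1: a = malloc(5) -> a = 0; heap: [0-4 ALLOC][5-59 FREE]
Op 2: b = malloc(11) -> b = 5; heap: [0-4 ALLOC][5-15 ALLOC][16-59 FREE]
Op 3: a = realloc(a, 17) -> a = 16; heap: [0-4 FREE][5-15 ALLOC][16-32 ALLOC][33-59 FREE]
Op 4: free(a) -> (freed a); heap: [0-4 FREE][5-15 ALLOC][16-59 FREE]
Free blocks: [5 44] total_free=49 largest=44 -> 100*(49-44)/49 = 500/49 ≈ 10.204 -> rounds to 10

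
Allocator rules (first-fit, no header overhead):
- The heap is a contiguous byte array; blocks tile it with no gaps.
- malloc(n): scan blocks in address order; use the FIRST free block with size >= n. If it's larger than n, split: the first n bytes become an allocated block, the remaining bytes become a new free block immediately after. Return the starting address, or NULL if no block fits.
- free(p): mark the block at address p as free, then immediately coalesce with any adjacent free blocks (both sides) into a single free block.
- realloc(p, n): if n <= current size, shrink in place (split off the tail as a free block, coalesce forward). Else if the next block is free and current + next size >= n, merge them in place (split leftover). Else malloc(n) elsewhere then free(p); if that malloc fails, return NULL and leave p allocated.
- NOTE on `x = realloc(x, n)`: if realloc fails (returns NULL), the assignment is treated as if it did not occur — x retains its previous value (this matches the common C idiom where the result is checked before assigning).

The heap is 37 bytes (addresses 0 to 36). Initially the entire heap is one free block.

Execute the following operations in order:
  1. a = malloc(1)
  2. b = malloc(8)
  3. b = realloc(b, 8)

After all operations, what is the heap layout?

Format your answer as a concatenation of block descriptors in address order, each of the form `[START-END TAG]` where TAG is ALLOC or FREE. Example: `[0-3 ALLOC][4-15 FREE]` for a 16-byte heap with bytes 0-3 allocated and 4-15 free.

Op 1: a = malloc(1) -> a = 0; heap: [0-0 ALLOC][1-36 FREE]
Op 2: b = malloc(8) -> b = 1; heap: [0-0 ALLOC][1-8 ALLOC][9-36 FREE]
Op 3: b = realloc(b, 8) -> b = 1; heap: [0-0 ALLOC][1-8 ALLOC][9-36 FREE]

Answer: [0-0 ALLOC][1-8 ALLOC][9-36 FREE]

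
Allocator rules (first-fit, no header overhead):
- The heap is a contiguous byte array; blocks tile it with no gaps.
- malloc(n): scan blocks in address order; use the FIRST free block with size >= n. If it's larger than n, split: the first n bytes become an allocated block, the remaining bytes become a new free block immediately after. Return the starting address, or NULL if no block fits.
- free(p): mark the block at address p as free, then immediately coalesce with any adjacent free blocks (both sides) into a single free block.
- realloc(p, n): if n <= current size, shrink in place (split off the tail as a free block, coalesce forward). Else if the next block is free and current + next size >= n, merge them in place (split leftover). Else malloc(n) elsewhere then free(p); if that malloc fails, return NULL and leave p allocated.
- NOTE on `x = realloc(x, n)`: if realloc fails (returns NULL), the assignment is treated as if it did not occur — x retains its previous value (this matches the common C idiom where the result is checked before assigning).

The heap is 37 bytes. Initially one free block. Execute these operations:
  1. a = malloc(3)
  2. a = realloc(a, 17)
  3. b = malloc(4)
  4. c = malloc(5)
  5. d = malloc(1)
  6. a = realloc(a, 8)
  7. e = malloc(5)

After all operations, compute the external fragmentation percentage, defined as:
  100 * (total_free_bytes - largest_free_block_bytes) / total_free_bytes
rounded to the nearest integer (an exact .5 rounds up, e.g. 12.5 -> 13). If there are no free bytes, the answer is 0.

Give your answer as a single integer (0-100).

Op 1: a = malloc(3) -> a = 0; heap: [0-2 ALLOC][3-36 FREE]
Op 2: a = realloc(a, 17) -> a = 0; heap: [0-16 ALLOC][17-36 FREE]
Op 3: b = malloc(4) -> b = 17; heap: [0-16 ALLOC][17-20 ALLOC][21-36 FREE]
Op 4: c = malloc(5) -> c = 21; heap: [0-16 ALLOC][17-20 ALLOC][21-25 ALLOC][26-36 FREE]
Op 5: d = malloc(1) -> d = 26; heap: [0-16 ALLOC][17-20 ALLOC][21-25 ALLOC][26-26 ALLOC][27-36 FREE]
Op 6: a = realloc(a, 8) -> a = 0; heap: [0-7 ALLOC][8-16 FREE][17-20 ALLOC][21-25 ALLOC][26-26 ALLOC][27-36 FREE]
Op 7: e = malloc(5) -> e = 8; heap: [0-7 ALLOC][8-12 ALLOC][13-16 FREE][17-20 ALLOC][21-25 ALLOC][26-26 ALLOC][27-36 FREE]
Free blocks: [4 10] total_free=14 largest=10 -> 100*(14-10)/14 = 400/14 ≈ 28.571 -> rounds to 29

Answer: 29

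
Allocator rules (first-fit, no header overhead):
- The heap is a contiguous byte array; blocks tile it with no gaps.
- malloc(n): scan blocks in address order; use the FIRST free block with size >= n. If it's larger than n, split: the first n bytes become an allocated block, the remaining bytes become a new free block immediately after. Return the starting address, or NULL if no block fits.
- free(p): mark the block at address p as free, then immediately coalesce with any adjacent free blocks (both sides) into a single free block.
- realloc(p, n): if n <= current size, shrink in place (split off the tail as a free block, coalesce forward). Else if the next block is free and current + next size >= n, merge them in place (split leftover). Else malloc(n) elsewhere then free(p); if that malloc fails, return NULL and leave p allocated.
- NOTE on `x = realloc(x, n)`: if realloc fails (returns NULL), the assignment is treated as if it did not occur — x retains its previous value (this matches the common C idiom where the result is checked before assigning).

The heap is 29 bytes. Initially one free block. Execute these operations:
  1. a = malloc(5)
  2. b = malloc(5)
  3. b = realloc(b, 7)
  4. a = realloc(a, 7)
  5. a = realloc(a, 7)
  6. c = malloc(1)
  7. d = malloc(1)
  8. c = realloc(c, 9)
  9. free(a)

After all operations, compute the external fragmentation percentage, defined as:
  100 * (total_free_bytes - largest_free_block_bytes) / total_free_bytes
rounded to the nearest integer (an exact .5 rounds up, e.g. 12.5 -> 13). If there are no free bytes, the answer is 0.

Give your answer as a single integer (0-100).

Op 1: a = malloc(5) -> a = 0; heap: [0-4 ALLOC][5-28 FREE]
Op 2: b = malloc(5) -> b = 5; heap: [0-4 ALLOC][5-9 ALLOC][10-28 FREE]
Op 3: b = realloc(b, 7) -> b = 5; heap: [0-4 ALLOC][5-11 ALLOC][12-28 FREE]
Op 4: a = realloc(a, 7) -> a = 12; heap: [0-4 FREE][5-11 ALLOC][12-18 ALLOC][19-28 FREE]
Op 5: a = realloc(a, 7) -> a = 12; heap: [0-4 FREE][5-11 ALLOC][12-18 ALLOC][19-28 FREE]
Op 6: c = malloc(1) -> c = 0; heap: [0-0 ALLOC][1-4 FREE][5-11 ALLOC][12-18 ALLOC][19-28 FREE]
Op 7: d = malloc(1) -> d = 1; heap: [0-0 ALLOC][1-1 ALLOC][2-4 FREE][5-11 ALLOC][12-18 ALLOC][19-28 FREE]
Op 8: c = realloc(c, 9) -> c = 19; heap: [0-0 FREE][1-1 ALLOC][2-4 FREE][5-11 ALLOC][12-18 ALLOC][19-27 ALLOC][28-28 FREE]
Op 9: free(a) -> (freed a); heap: [0-0 FREE][1-1 ALLOC][2-4 FREE][5-11 ALLOC][12-18 FREE][19-27 ALLOC][28-28 FREE]
Free blocks: [1 3 7 1] total_free=12 largest=7 -> 100*(12-7)/12 = 500/12 ≈ 41.667 -> rounds to 42

Answer: 42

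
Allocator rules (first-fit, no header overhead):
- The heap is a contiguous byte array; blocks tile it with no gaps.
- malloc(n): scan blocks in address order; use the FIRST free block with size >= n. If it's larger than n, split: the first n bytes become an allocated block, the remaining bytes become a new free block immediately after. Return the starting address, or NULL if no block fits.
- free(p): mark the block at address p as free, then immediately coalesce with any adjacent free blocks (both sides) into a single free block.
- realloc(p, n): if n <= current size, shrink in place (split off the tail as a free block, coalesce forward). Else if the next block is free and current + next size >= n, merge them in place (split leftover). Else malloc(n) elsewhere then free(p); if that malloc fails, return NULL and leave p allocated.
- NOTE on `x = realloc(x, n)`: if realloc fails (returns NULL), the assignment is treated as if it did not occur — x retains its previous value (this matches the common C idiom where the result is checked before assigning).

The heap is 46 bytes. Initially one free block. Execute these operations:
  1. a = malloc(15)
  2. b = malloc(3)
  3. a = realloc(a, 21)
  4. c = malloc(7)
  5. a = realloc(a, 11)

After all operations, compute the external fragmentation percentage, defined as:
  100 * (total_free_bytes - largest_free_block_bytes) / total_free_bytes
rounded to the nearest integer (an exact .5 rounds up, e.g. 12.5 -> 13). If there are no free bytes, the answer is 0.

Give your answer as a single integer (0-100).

Answer: 32

Derivation:
Op 1: a = malloc(15) -> a = 0; heap: [0-14 ALLOC][15-45 FREE]
Op 2: b = malloc(3) -> b = 15; heap: [0-14 ALLOC][15-17 ALLOC][18-45 FREE]
Op 3: a = realloc(a, 21) -> a = 18; heap: [0-14 FREE][15-17 ALLOC][18-38 ALLOC][39-45 FREE]
Op 4: c = malloc(7) -> c = 0; heap: [0-6 ALLOC][7-14 FREE][15-17 ALLOC][18-38 ALLOC][39-45 FREE]
Op 5: a = realloc(a, 11) -> a = 18; heap: [0-6 ALLOC][7-14 FREE][15-17 ALLOC][18-28 ALLOC][29-45 FREE]
Free blocks: [8 17] total_free=25 largest=17 -> 100*(25-17)/25 = 800/25 = 32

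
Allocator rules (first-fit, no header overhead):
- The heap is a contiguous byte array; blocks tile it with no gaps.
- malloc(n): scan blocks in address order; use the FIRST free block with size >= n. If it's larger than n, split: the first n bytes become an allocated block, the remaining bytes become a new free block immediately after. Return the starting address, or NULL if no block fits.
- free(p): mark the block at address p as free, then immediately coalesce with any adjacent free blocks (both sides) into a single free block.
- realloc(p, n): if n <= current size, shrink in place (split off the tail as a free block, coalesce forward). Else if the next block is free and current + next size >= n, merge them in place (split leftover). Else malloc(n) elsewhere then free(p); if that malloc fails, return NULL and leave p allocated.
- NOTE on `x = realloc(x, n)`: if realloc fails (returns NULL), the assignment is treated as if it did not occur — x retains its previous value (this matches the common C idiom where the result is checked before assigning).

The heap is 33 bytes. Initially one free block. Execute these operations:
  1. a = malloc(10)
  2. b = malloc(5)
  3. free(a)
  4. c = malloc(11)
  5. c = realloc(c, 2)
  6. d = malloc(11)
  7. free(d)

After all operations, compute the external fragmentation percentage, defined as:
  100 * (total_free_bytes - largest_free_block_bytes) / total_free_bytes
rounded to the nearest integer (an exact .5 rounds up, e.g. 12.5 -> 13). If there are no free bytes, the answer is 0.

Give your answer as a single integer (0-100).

Op 1: a = malloc(10) -> a = 0; heap: [0-9 ALLOC][10-32 FREE]
Op 2: b = malloc(5) -> b = 10; heap: [0-9 ALLOC][10-14 ALLOC][15-32 FREE]
Op 3: free(a) -> (freed a); heap: [0-9 FREE][10-14 ALLOC][15-32 FREE]
Op 4: c = malloc(11) -> c = 15; heap: [0-9 FREE][10-14 ALLOC][15-25 ALLOC][26-32 FREE]
Op 5: c = realloc(c, 2) -> c = 15; heap: [0-9 FREE][10-14 ALLOC][15-16 ALLOC][17-32 FREE]
Op 6: d = malloc(11) -> d = 17; heap: [0-9 FREE][10-14 ALLOC][15-16 ALLOC][17-27 ALLOC][28-32 FREE]
Op 7: free(d) -> (freed d); heap: [0-9 FREE][10-14 ALLOC][15-16 ALLOC][17-32 FREE]
Free blocks: [10 16] total_free=26 largest=16 -> 100*(26-16)/26 = 1000/26 ≈ 38.462 -> rounds to 38

Answer: 38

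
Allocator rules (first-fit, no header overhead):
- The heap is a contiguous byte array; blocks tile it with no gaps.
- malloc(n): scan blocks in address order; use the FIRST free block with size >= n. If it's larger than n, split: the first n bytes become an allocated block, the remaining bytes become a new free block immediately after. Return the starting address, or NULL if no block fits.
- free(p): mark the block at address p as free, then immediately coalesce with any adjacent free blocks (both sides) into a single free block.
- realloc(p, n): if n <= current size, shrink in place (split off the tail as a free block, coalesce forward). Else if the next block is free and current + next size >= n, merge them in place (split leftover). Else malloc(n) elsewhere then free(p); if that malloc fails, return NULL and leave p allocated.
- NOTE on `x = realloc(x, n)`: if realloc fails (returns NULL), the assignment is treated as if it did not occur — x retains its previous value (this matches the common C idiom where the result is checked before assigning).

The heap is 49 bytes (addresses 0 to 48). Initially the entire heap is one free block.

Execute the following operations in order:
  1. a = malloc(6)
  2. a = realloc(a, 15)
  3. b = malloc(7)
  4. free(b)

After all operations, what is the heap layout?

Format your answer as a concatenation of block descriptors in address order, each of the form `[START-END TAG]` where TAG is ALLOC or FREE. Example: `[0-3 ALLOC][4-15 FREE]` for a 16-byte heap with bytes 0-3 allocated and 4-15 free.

Op 1: a = malloc(6) -> a = 0; heap: [0-5 ALLOC][6-48 FREE]
Op 2: a = realloc(a, 15) -> a = 0; heap: [0-14 ALLOC][15-48 FREE]
Op 3: b = malloc(7) -> b = 15; heap: [0-14 ALLOC][15-21 ALLOC][22-48 FREE]
Op 4: free(b) -> (freed b); heap: [0-14 ALLOC][15-48 FREE]

Answer: [0-14 ALLOC][15-48 FREE]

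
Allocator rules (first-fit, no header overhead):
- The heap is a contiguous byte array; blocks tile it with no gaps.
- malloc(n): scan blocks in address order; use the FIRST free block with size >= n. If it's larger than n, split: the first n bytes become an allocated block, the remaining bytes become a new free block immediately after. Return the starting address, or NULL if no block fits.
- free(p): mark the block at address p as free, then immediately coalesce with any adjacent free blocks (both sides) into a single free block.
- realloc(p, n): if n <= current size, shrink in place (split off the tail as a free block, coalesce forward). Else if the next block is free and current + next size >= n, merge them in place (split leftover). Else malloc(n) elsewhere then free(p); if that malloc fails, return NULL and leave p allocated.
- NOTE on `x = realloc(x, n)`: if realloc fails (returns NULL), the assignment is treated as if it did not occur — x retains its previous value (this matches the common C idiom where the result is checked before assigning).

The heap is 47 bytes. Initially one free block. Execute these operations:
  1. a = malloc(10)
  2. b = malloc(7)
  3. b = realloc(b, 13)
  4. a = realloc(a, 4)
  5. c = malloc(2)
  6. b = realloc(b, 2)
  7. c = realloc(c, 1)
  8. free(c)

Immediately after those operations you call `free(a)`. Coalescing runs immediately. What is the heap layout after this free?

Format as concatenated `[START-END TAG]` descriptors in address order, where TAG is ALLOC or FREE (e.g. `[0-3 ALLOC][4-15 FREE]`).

Op 1: a = malloc(10) -> a = 0; heap: [0-9 ALLOC][10-46 FREE]
Op 2: b = malloc(7) -> b = 10; heap: [0-9 ALLOC][10-16 ALLOC][17-46 FREE]
Op 3: b = realloc(b, 13) -> b = 10; heap: [0-9 ALLOC][10-22 ALLOC][23-46 FREE]
Op 4: a = realloc(a, 4) -> a = 0; heap: [0-3 ALLOC][4-9 FREE][10-22 ALLOC][23-46 FREE]
Op 5: c = malloc(2) -> c = 4; heap: [0-3 ALLOC][4-5 ALLOC][6-9 FREE][10-22 ALLOC][23-46 FREE]
Op 6: b = realloc(b, 2) -> b = 10; heap: [0-3 ALLOC][4-5 ALLOC][6-9 FREE][10-11 ALLOC][12-46 FREE]
Op 7: c = realloc(c, 1) -> c = 4; heap: [0-3 ALLOC][4-4 ALLOC][5-9 FREE][10-11 ALLOC][12-46 FREE]
Op 8: free(c) -> (freed c); heap: [0-3 ALLOC][4-9 FREE][10-11 ALLOC][12-46 FREE]
free(a): a = 0 -> block [0-3 ALLOC]; mark free, coalesce with adjacent free neighbors -> [0-9 FREE][10-11 ALLOC][12-46 FREE]

Answer: [0-9 FREE][10-11 ALLOC][12-46 FREE]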